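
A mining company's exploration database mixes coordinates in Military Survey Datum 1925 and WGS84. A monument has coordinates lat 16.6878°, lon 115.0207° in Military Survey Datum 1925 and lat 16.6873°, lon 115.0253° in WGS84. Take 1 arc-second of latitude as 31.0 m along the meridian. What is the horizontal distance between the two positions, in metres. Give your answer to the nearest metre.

495 m

Δφ = 16.6873° − 16.6878° = -0.0005°; Δλ = 115.0253° − 115.0207° = +0.0046°.
1° of latitude = 3600 × 31.00 = 111600 m.
ΔN = Δφ × 111600 = -55.8 m; ΔE = Δλ × 111600 × cos(16.6878°) = +0.0046 × 111600 × 0.957884 = 491.7 m.
Distance = √(ΔE² + ΔN²) = √(491.7² + (-55.8)²) = 494.9 m.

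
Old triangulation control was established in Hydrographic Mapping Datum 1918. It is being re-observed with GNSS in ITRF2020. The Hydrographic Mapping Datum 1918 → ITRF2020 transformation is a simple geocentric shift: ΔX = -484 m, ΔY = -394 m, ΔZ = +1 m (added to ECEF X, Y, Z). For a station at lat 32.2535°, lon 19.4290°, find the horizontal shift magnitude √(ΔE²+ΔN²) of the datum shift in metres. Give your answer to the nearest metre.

378 m

The local east axis at (φ, λ) is (−sin λ, cos λ, 0), so ΔE = −sin(19.4290°)·(-484) + cos(19.4290°)·(-394) = -210.57 m.
The local north axis is (−sin φ cos λ, −sin φ sin λ, cos φ), giving ΔN = 243.586 + 69.942 + 0.846 = 314.37 m.
Horizontal magnitude = √(ΔE² + ΔN²) = √((-210.57)² + 314.37²) = 378.38 m.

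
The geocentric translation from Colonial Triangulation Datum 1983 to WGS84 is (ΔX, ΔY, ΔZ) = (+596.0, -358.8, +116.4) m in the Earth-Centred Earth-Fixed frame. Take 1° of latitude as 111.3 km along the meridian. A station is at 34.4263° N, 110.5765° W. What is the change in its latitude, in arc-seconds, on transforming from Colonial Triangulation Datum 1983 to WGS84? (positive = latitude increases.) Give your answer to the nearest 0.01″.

Δφ = 0.79″

sin φ = 0.565346, cos φ = 0.824854, sin λ = -0.936204, cos λ = -0.351458.
North component: ΔN = −sin φ cos λ·ΔX − sin φ sin λ·ΔY + cos φ·ΔZ = −(0.565346)(-0.351458)(596.0) − (0.565346)(-0.936204)(-358.8) + (0.824854)(116.4) = 24.53 m.
1° of latitude spans 111300 m, so Δφ = 24.53 / 111300 × 3600 = 0.793″.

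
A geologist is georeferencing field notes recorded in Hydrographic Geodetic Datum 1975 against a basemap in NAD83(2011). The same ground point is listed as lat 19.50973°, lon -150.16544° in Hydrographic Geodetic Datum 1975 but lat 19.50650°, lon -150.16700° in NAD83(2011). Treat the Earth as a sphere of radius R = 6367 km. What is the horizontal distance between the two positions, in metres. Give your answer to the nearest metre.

Δφ = 19.50650° − 19.50973° = -0.00323°; Δλ = -150.16700° − -150.16544° = -0.00156°.
1° along a meridian = πR/180 = 111125 m.
ΔN = Δφ × 111125 = -358.9 m; ΔE = Δλ × 111125 × cos(19.50973°) = -0.00156 × 111125 × 0.942585 = -163.4 m.
Distance = √(ΔE² + ΔN²) = √((-163.4)² + (-358.9)²) = 394.4 m.

394 m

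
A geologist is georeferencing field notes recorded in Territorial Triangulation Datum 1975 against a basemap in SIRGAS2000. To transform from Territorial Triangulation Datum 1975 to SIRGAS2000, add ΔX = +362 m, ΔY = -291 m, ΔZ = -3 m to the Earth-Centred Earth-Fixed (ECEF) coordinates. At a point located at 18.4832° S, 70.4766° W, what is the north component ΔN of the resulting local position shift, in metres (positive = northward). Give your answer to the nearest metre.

ΔN = 122 m

The local north axis is (−sin φ cos λ, −sin φ sin λ, cos φ), giving ΔN = 38.353 + 86.951 − 2.845 = 122.46 m.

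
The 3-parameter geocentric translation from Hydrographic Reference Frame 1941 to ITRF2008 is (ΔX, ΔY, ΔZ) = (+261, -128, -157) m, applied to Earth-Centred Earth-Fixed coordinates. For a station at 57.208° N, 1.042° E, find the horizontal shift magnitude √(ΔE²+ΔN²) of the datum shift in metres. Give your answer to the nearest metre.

At φ = 57.208°, λ = 1.042°: sin φ = 0.840642, cos φ = 0.541591, sin λ = 0.018185, cos λ = 0.999835.
ΔE = −sin λ·ΔX + cos λ·ΔY = −(0.018185)·(261) + (0.999835)·(-128) = -132.73 m.
ΔN = −sin φ cos λ·ΔX − sin φ sin λ·ΔY + cos φ·ΔZ = −(0.840642)(0.999835)(261) − (0.840642)(0.018185)(-128) + (0.541591)(-157) = -302.44 m.
Horizontal magnitude = √(ΔE² + ΔN²) = √((-132.73)² + (-302.44)²) = 330.29 m.

330 m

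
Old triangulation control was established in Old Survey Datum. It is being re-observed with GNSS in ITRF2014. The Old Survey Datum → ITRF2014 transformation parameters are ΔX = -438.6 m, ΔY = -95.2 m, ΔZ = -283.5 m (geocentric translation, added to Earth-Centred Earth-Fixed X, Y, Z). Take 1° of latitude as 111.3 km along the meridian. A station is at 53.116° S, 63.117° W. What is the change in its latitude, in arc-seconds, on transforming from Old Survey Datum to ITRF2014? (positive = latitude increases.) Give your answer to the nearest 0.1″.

Δφ = -8.4″

sin φ = -0.799852, cos φ = 0.600197, sin λ = -0.891932, cos λ = 0.452170.
North component: ΔN = −sin φ cos λ·ΔX − sin φ sin λ·ΔY + cos φ·ΔZ = −(-0.799852)(0.452170)(-438.6) − (-0.799852)(-0.891932)(-95.2) + (0.600197)(-283.5) = -260.87 m.
1° of latitude spans 111300 m, so Δφ = -260.87 / 111300 × 3600 = -8.438″.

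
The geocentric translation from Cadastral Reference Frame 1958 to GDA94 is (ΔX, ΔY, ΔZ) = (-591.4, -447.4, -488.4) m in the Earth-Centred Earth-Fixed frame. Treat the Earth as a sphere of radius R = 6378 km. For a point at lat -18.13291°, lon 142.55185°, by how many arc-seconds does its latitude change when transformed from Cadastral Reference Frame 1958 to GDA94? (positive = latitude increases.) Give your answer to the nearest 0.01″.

sin φ = -0.311222, cos φ = 0.950337, sin λ = 0.608043, cos λ = -0.793904.
North component: ΔN = −sin φ cos λ·ΔX − sin φ sin λ·ΔY + cos φ·ΔZ = −(-0.311222)(-0.793904)(-591.4) − (-0.311222)(0.608043)(-447.4) + (0.950337)(-488.4) = -402.69 m.
1° of latitude spans πR/180 = 111317 m, so Δφ = -402.69 / 111317 × 3600 = -13.023″.

Δφ = -13.02″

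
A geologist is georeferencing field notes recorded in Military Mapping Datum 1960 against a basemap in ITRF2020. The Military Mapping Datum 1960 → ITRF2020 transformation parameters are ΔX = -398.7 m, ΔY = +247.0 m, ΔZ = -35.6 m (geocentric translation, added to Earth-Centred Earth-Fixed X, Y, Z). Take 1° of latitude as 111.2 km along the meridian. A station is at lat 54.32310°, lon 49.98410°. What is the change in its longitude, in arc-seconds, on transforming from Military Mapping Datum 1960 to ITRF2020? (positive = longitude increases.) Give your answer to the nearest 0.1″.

Δλ = 25.8″

sin φ = 0.812319, cos φ = 0.583214, sin λ = 0.765866, cos λ = 0.643000.
East component: ΔE = −sin λ·ΔX + cos λ·ΔY = −(0.765866)(-398.7) + (0.643000)(247.0) = 464.17 m.
1° of latitude spans 111200 m; at latitude φ, 1° of longitude spans that × cos φ = 64853.4 m, so Δλ = 464.17 / 64853.4 × 3600 = 25.766″.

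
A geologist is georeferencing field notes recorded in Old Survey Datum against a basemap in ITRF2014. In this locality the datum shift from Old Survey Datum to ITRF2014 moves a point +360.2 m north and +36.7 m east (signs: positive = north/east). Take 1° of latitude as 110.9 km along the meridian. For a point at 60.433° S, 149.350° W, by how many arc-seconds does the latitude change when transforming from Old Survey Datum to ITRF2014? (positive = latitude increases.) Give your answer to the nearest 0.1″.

Δφ = 11.7″

1° of latitude = 110.9 km, so Δφ = 360.2 / 110900 = 0.0032480° = 11.693″.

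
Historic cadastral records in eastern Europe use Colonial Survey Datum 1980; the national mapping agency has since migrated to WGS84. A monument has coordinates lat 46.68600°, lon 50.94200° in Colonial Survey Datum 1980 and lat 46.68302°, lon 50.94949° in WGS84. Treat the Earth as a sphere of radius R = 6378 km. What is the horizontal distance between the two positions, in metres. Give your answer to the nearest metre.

Δφ = 46.68302° − 46.68600° = -0.00298°; Δλ = 50.94949° − 50.94200° = +0.00749°.
1° along a meridian = πR/180 = 111317 m.
ΔN = Δφ × 111317 = -331.7 m; ΔE = Δλ × 111317 × cos(46.68600°) = +0.00749 × 111317 × 0.685996 = 572.0 m.
Distance = √(ΔE² + ΔN²) = √(572.0² + (-331.7)²) = 661.2 m.

661 m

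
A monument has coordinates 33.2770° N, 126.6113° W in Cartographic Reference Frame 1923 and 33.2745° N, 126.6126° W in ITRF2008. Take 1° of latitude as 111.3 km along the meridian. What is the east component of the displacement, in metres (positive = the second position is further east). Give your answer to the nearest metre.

Δφ = 33.2745° − 33.2770° = -0.0025°; Δλ = -126.6126° − -126.6113° = -0.0013°.
ΔN = Δφ × 111300 = -278.2 m; ΔE = Δλ × 111300 × cos(33.2770°) = -0.0013 × 111300 × 0.836028 = -121.0 m.

ΔE = -121 m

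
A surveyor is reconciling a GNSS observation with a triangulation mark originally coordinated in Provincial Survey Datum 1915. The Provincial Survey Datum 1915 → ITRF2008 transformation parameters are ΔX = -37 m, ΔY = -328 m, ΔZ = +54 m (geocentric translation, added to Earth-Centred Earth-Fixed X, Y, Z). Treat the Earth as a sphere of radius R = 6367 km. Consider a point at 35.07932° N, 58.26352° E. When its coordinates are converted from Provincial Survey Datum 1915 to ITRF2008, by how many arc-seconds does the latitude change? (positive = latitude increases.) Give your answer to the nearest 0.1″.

sin φ = 0.574710, cos φ = 0.818357, sin λ = 0.850476, cos λ = 0.526013.
North component: ΔN = −sin φ cos λ·ΔX − sin φ sin λ·ΔY + cos φ·ΔZ = −(0.574710)(0.526013)(-37) − (0.574710)(0.850476)(-328) + (0.818357)(54) = 215.70 m.
1° of latitude spans πR/180 = 111125 m, so Δφ = 215.70 / 111125 × 3600 = 6.988″.

Δφ = 7.0″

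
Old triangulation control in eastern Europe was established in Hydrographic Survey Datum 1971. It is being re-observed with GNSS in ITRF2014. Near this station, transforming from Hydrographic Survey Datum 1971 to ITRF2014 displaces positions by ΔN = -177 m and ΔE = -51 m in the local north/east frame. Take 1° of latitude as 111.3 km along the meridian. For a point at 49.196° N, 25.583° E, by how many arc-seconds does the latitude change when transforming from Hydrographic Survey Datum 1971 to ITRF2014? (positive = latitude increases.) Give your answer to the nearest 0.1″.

Δφ = -5.7″

1° of latitude = 111.3 km, so Δφ = -177.0 / 111300 = -0.0015903° = -5.725″.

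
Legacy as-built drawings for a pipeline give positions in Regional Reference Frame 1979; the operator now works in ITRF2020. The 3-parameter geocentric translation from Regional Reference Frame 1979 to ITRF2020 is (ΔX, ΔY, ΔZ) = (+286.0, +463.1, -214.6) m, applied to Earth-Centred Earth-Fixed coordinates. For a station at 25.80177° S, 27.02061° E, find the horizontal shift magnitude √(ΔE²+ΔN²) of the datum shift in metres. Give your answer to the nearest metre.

283 m

At φ = -25.80177°, λ = 27.02061°: sin φ = -0.435259, cos φ = 0.900305, sin λ = 0.454311, cos λ = 0.890843.
ΔE = −sin λ·ΔX + cos λ·ΔY = −(0.454311)·(286.0) + (0.890843)·(463.1) = 282.62 m.
ΔN = −sin φ cos λ·ΔX − sin φ sin λ·ΔY + cos φ·ΔZ = −(-0.435259)(0.890843)(286.0) − (-0.435259)(0.454311)(463.1) + (0.900305)(-214.6) = 9.26 m.
Horizontal magnitude = √(ΔE² + ΔN²) = √(282.62² + 9.26²) = 282.77 m.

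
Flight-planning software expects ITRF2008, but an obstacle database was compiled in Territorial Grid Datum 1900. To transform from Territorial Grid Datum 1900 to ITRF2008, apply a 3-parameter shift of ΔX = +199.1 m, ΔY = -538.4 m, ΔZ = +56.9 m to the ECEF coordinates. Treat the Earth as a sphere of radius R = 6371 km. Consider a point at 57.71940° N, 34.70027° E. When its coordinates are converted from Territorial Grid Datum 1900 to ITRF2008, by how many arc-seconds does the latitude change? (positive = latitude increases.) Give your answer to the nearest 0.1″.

sin φ = 0.845443, cos φ = 0.534066, sin λ = 0.569283, cos λ = 0.822141.
North component: ΔN = −sin φ cos λ·ΔX − sin φ sin λ·ΔY + cos φ·ΔZ = −(0.845443)(0.822141)(199.1) − (0.845443)(0.569283)(-538.4) + (0.534066)(56.9) = 151.13 m.
1° of latitude spans πR/180 = 111195 m, so Δφ = 151.13 / 111195 × 3600 = 4.893″.

Δφ = 4.9″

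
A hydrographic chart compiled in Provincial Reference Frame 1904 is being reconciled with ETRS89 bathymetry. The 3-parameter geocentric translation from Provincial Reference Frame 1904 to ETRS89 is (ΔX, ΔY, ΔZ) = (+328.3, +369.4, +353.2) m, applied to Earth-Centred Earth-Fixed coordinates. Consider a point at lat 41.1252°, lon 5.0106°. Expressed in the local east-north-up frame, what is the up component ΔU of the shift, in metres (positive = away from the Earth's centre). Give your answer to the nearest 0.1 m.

ΔU = 503.0 m

The local up (radial) axis is (cos φ cos λ, cos φ sin λ, sin φ), giving ΔU = 246.355 + 24.303 + 232.302 = 502.96 m.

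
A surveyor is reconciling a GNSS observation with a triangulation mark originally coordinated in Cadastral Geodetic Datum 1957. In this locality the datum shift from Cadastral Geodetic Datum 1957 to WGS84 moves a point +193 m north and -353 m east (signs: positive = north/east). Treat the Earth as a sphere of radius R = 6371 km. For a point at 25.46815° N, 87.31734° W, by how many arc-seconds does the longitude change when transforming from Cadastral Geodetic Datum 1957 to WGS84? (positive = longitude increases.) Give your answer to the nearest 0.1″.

Δλ = -12.7″

At latitude 25.46815°, cos φ = 0.902824.
One radian of longitude at latitude φ spans R cos φ, so Δλ = ΔE / (R cos φ) = -353.0 / (6371000 × 0.902824) = -6.1371e-05 rad = -12.659″.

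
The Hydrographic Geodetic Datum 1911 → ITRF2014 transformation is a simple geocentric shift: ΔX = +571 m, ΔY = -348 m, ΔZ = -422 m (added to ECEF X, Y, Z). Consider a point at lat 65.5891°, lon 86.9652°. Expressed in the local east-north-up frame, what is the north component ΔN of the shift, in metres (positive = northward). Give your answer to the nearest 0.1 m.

The local north axis is (−sin φ cos λ, −sin φ sin λ, cos φ), giving ΔN = -27.528 + 316.446 − 174.403 = 114.52 m.

ΔN = 114.5 m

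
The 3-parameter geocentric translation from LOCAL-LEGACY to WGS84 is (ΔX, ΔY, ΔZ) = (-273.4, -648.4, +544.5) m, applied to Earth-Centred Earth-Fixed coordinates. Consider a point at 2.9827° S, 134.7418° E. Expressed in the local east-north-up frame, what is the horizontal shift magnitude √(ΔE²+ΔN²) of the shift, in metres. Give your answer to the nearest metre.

The local east axis at (φ, λ) is (−sin λ, cos λ, 0), so ΔE = −sin(134.7418°)·(-273.4) + cos(134.7418°)·(-648.4) = 650.61 m.
The local north axis is (−sin φ cos λ, −sin φ sin λ, cos φ), giving ΔN = 10.014 − 23.964 + 543.762 = 529.81 m.
Horizontal magnitude = √(ΔE² + ΔN²) = √(650.61² + 529.81²) = 839.04 m.

839 m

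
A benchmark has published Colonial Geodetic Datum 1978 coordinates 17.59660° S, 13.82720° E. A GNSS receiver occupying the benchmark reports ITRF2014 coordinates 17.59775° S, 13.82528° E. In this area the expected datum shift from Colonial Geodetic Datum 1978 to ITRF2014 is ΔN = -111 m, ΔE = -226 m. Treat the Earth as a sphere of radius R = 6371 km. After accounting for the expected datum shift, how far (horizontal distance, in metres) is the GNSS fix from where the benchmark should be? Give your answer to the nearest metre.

28 m

Observed coordinate differences: Δφ = -0.00115°, Δλ = -0.00192°.
Converting to metres (1° lat = 111195 m, cos φ = 0.953209): observed ΔN = -127.9 m, observed ΔE = -203.5 m.
Subtracting the expected shift leaves a residual of -127.9 − (-111) = -16.9 m north and -203.5 − (-226) = 22.5 m east.
Residual distance = √((-16.9)² + 22.5²) = 28.1 m.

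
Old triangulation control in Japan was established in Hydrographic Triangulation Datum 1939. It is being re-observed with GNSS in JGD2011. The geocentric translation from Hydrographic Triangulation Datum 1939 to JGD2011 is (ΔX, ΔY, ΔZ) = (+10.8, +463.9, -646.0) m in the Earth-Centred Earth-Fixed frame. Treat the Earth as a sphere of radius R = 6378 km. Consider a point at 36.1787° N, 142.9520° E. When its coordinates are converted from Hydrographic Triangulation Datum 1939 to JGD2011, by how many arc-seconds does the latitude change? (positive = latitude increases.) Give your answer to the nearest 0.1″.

sin φ = 0.590306, cos φ = 0.807180, sin λ = 0.602484, cos λ = -0.798131.
North component: ΔN = −sin φ cos λ·ΔX − sin φ sin λ·ΔY + cos φ·ΔZ = −(0.590306)(-0.798131)(10.8) − (0.590306)(0.602484)(463.9) + (0.807180)(-646.0) = -681.34 m.
1° of latitude spans πR/180 = 111317 m, so Δφ = -681.34 / 111317 × 3600 = -22.034″.

Δφ = -22.0″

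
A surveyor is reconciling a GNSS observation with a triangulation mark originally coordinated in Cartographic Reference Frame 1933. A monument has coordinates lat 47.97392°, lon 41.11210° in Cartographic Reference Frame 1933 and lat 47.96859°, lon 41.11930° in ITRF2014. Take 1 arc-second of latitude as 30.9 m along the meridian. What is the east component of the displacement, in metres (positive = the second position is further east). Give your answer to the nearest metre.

ΔE = 536 m

Δφ = 47.96859° − 47.97392° = -0.00533°; Δλ = 41.11930° − 41.11210° = +0.00720°.
1° of latitude = 3600 × 30.90 = 111240 m.
ΔN = Δφ × 111240 = -592.9 m; ΔE = Δλ × 111240 × cos(47.97392°) = +0.00720 × 111240 × 0.669469 = 536.2 m.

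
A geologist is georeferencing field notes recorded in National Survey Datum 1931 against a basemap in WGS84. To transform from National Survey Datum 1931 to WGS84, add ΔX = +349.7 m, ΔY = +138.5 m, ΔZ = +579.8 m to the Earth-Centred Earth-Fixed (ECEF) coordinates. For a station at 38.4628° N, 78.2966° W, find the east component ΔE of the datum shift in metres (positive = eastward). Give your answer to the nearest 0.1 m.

ΔE = 370.5 m

At φ = 38.4628°, λ = -78.2966°: sin φ = 0.622006, cos φ = 0.783012, sin λ = -0.979211, cos λ = 0.202845.
ΔE = −sin λ·ΔX + cos λ·ΔY = −(-0.979211)·(349.7) + (0.202845)·(138.5) = 370.52 m.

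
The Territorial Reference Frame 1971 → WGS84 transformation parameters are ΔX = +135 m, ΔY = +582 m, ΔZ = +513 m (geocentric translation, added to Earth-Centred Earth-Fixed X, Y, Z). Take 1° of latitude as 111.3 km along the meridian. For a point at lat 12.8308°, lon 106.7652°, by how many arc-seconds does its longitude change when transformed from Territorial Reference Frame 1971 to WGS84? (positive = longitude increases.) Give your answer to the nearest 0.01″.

sin φ = 0.222073, cos φ = 0.975030, sin λ = 0.957495, cos λ = -0.288450.
East component: ΔE = −sin λ·ΔX + cos λ·ΔY = −(0.957495)(135) + (-0.288450)(582) = -297.14 m.
1° of latitude spans 111300 m; at latitude φ, 1° of longitude spans that × cos φ = 108520.9 m, so Δλ = -297.14 / 108520.9 × 3600 = -9.857″.

Δλ = -9.86″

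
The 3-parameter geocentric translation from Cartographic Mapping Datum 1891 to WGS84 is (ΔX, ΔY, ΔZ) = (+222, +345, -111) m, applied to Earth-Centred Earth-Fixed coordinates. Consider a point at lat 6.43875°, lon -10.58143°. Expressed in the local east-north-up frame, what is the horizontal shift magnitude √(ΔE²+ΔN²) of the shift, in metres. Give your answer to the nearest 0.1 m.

At φ = 6.43875°, λ = -10.58143°: sin φ = 0.112141, cos φ = 0.993692, sin λ = -0.183633, cos λ = 0.982995.
ΔE = −sin λ·ΔX + cos λ·ΔY = −(-0.183633)·(222) + (0.982995)·(345) = 379.90 m.
ΔN = −sin φ cos λ·ΔX − sin φ sin λ·ΔY + cos φ·ΔZ = −(0.112141)(0.982995)(222) − (0.112141)(-0.183633)(345) + (0.993692)(-111) = -127.67 m.
Horizontal magnitude = √(ΔE² + ΔN²) = √(379.90² + (-127.67)²) = 400.78 m.

400.8 m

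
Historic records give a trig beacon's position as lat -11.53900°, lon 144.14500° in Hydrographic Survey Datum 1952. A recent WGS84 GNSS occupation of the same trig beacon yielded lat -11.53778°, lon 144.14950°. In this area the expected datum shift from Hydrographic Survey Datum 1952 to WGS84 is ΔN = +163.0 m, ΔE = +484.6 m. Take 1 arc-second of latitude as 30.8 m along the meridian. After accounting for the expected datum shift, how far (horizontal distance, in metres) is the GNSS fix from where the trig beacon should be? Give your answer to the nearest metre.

28 m

Observed coordinate differences: Δφ = +0.00122°, Δλ = +0.00450°.
Converting to metres (1° lat = 110880 m, cos φ = 0.979789): observed ΔN = 135.3 m, observed ΔE = 488.9 m.
Subtracting the expected shift leaves a residual of 135.3 − (163.0) = -27.7 m north and 488.9 − (484.6) = 4.3 m east.
Residual distance = √((-27.7)² + 4.3²) = 28.1 m.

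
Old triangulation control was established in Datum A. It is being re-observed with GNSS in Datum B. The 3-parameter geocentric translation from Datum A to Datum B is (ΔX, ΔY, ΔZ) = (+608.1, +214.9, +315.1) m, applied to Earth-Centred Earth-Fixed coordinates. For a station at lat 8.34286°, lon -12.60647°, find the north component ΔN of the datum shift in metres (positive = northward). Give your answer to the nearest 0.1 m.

The local north axis is (−sin φ cos λ, −sin φ sin λ, cos φ), giving ΔN = -86.106 + 6.805 + 311.765 = 232.46 m.

ΔN = 232.5 m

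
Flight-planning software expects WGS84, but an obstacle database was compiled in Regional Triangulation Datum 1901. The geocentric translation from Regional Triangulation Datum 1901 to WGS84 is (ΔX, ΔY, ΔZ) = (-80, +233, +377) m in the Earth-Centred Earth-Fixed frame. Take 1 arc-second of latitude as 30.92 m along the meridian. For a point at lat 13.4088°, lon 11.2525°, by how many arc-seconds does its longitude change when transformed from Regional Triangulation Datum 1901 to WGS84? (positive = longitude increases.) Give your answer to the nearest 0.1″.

Δλ = 8.1″

sin φ = 0.231897, cos φ = 0.972740, sin λ = 0.195133, cos λ = 0.980777.
East component: ΔE = −sin λ·ΔX + cos λ·ΔY = −(0.195133)(-80) + (0.980777)(233) = 244.13 m.
1° of latitude spans 3600 × 30.92 = 111312 m; at latitude φ, 1° of longitude spans that × cos φ = 108277.7 m, so Δλ = 244.13 / 108277.7 × 3600 = 8.117″.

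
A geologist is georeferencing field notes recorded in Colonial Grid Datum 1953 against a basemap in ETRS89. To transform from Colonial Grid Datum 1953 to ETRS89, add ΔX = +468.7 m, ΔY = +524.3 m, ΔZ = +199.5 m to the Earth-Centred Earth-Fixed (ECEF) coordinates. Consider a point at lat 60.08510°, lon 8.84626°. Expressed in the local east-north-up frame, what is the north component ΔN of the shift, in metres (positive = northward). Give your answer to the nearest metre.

The local north axis is (−sin φ cos λ, −sin φ sin λ, cos φ), giving ΔN = -401.421 − 69.886 + 99.493 = -371.81 m.

ΔN = -372 m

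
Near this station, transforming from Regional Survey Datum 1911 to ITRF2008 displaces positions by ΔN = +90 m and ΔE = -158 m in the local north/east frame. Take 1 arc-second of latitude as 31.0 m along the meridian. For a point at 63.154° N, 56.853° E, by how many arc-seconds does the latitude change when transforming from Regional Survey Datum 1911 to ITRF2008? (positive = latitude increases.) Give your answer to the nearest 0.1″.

1″ of latitude = 31.00 m, so Δφ = 90.0 / 31.00 = 2.903″.

Δφ = 2.9″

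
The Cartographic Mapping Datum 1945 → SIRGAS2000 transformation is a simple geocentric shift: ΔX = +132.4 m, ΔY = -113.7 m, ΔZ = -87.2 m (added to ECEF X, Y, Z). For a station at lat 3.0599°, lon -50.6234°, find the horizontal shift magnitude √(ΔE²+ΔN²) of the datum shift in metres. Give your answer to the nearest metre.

101 m

At φ = 3.0599°, λ = -50.6234°: sin φ = 0.053380, cos φ = 0.998574, sin λ = -0.772993, cos λ = 0.634415.
ΔE = −sin λ·ΔX + cos λ·ΔY = −(-0.772993)·(132.4) + (0.634415)·(-113.7) = 30.21 m.
ΔN = −sin φ cos λ·ΔX − sin φ sin λ·ΔY + cos φ·ΔZ = −(0.053380)(0.634415)(132.4) − (0.053380)(-0.772993)(-113.7) + (0.998574)(-87.2) = -96.25 m.
Horizontal magnitude = √(ΔE² + ΔN²) = √(30.21² + (-96.25)²) = 100.88 m.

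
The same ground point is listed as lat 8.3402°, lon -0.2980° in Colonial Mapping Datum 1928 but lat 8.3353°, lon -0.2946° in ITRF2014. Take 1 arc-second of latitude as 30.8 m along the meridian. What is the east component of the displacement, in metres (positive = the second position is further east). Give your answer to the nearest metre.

ΔE = 373 m

Δφ = 8.3353° − 8.3402° = -0.0049°; Δλ = -0.2946° − -0.2980° = +0.0034°.
1° of latitude = 3600 × 30.80 = 110880 m.
ΔN = Δφ × 110880 = -543.3 m; ΔE = Δλ × 110880 × cos(8.3402°) = +0.0034 × 110880 × 0.989424 = 373.0 m.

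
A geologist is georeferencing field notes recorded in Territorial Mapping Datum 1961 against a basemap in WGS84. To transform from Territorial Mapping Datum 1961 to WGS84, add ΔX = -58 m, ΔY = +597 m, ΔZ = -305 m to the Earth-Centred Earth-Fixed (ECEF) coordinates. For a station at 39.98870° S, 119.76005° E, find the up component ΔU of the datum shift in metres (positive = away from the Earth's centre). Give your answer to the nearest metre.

At φ = -39.98870°, λ = 119.76005°: sin φ = -0.642637, cos φ = 0.766171, sin λ = 0.868112, cos λ = -0.496369.
ΔU = cos φ cos λ·ΔX + cos φ sin λ·ΔY + sin φ·ΔZ = (0.766171)(-0.496369)(-58) + (0.766171)(0.868112)(597) + (-0.642637)(-305) = 615.14 m.

ΔU = 615 m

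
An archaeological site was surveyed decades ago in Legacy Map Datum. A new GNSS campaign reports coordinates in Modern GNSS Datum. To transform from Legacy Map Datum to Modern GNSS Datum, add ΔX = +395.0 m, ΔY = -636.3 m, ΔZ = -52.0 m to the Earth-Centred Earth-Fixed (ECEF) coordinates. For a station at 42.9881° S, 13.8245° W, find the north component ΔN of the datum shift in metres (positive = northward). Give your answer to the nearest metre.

The local north axis is (−sin φ cos λ, −sin φ sin λ, cos φ), giving ΔN = 261.527 + 103.670 − 38.038 = 327.16 m.

ΔN = 327 m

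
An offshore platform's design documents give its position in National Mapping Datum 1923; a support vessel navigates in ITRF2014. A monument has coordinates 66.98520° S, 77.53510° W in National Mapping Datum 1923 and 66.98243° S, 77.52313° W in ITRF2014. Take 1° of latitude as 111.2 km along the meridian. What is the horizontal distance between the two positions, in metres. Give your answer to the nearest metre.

Δφ = -66.98243° − -66.98520° = +0.00277°; Δλ = -77.52313° − -77.53510° = +0.01197°.
ΔN = Δφ × 111200 = 308.0 m; ΔE = Δλ × 111200 × cos(-66.98520°) = +0.01197 × 111200 × 0.390969 = 520.4 m.
Distance = √(ΔE² + ΔN²) = √(520.4² + 308.0²) = 604.7 m.

605 m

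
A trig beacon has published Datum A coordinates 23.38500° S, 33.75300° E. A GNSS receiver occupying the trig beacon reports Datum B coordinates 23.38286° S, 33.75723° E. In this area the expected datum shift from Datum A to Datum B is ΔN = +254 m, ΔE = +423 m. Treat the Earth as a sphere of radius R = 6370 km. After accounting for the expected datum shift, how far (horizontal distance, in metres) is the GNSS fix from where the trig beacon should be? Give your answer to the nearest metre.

18 m

Observed coordinate differences: Δφ = +0.00214°, Δλ = +0.00423°.
Converting to metres (1° lat = 111177 m, cos φ = 0.917859): observed ΔN = 237.9 m, observed ΔE = 431.7 m.
Subtracting the expected shift leaves a residual of 237.9 − (254) = -16.1 m north and 431.7 − (423) = 8.7 m east.
Residual distance = √((-16.1)² + 8.7²) = 18.3 m.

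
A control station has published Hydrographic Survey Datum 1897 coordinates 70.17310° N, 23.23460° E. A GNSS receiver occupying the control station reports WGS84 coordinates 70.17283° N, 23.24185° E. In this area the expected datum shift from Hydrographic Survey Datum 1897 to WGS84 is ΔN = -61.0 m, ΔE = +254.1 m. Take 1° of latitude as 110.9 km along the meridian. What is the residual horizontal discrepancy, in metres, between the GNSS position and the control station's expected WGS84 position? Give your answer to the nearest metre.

36 m

Observed coordinate differences: Δφ = -0.00027°, Δλ = +0.00725°.
Converting to metres (1° lat = 110900 m, cos φ = 0.339180): observed ΔN = -29.9 m, observed ΔE = 272.7 m.
Subtracting the expected shift leaves a residual of -29.9 − (-61.0) = 31.1 m north and 272.7 − (254.1) = 18.6 m east.
Residual distance = √(31.1² + 18.6²) = 36.2 m.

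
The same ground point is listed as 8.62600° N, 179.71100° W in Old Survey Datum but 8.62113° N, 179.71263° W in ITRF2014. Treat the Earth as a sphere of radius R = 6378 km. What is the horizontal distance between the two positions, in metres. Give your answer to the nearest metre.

Δφ = 8.62113° − 8.62600° = -0.00487°; Δλ = -179.71263° − -179.71100° = -0.00163°.
1° along a meridian = πR/180 = 111317 m.
ΔN = Δφ × 111317 = -542.1 m; ΔE = Δλ × 111317 × cos(8.62600°) = -0.00163 × 111317 × 0.988688 = -179.4 m.
Distance = √(ΔE² + ΔN²) = √((-179.4)² + (-542.1)²) = 571.0 m.

571 m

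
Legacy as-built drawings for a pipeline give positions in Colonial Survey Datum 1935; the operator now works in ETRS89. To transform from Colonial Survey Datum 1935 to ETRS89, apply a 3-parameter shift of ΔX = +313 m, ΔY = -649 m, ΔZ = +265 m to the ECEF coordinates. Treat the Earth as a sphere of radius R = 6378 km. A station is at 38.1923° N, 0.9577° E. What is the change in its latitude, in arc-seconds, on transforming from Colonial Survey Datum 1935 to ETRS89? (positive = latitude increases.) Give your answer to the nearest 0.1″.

Δφ = 0.7″

sin φ = 0.618303, cos φ = 0.785940, sin λ = 0.016714, cos λ = 0.999860.
North component: ΔN = −sin φ cos λ·ΔX − sin φ sin λ·ΔY + cos φ·ΔZ = −(0.618303)(0.999860)(313) − (0.618303)(0.016714)(-649) + (0.785940)(265) = 21.48 m.
1° of latitude spans πR/180 = 111317 m, so Δφ = 21.48 / 111317 × 3600 = 0.695″.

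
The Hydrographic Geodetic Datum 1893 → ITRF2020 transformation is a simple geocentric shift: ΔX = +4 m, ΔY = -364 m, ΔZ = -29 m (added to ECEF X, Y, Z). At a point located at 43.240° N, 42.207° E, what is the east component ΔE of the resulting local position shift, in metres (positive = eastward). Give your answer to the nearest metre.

The local east axis at (φ, λ) is (−sin λ, cos λ, 0), so ΔE = −sin(42.207°)·4 + cos(42.207°)·(-364) = -272.31 m.

ΔE = -272 m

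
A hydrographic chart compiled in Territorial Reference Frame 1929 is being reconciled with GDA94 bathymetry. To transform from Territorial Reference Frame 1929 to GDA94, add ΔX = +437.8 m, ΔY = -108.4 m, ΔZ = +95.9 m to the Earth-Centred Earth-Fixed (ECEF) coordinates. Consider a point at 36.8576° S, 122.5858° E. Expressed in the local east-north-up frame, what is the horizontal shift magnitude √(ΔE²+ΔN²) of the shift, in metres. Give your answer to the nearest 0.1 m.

332.7 m

The local east axis at (φ, λ) is (−sin λ, cos λ, 0), so ΔE = −sin(122.5858°)·437.8 + cos(122.5858°)·(-108.4) = -310.50 m.
The local north axis is (−sin φ cos λ, −sin φ sin λ, cos φ), giving ΔN = -141.429 − 54.786 + 76.732 = -119.48 m.
Horizontal magnitude = √(ΔE² + ΔN²) = √((-310.50)² + (-119.48)²) = 332.70 m.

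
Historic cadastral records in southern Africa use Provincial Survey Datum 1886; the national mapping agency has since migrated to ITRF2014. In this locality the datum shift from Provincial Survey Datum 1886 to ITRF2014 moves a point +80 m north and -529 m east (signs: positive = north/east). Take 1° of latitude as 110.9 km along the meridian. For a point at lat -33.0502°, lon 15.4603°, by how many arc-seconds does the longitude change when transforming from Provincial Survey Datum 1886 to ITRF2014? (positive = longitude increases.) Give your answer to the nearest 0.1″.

Δλ = -20.5″

At latitude -33.0502°, cos φ = 0.838193.
1° of longitude at this latitude = 110.9 × cos φ = 92.96 km, so Δλ = -529.0 / 92955.6 = -0.0056909° = -20.487″.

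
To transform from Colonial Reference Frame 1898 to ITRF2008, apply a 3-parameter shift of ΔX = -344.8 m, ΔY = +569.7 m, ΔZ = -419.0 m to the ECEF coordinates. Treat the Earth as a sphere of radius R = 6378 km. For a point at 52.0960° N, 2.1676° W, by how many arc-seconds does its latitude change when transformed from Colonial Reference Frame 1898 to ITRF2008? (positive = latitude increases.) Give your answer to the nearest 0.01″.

sin φ = 0.789041, cos φ = 0.614340, sin λ = -0.037823, cos λ = 0.999284.
North component: ΔN = −sin φ cos λ·ΔX − sin φ sin λ·ΔY + cos φ·ΔZ = −(0.789041)(0.999284)(-344.8) − (0.789041)(-0.037823)(569.7) + (0.614340)(-419.0) = 31.46 m.
1° of latitude spans πR/180 = 111317 m, so Δφ = 31.46 / 111317 × 3600 = 1.017″.

Δφ = 1.02″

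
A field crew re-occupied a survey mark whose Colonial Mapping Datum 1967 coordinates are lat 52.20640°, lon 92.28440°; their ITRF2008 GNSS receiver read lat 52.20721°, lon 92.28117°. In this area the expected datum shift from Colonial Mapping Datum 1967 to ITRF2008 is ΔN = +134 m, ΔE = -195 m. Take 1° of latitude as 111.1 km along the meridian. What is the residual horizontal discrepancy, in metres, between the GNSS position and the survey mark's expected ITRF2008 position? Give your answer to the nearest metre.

Observed coordinate differences: Δφ = +0.00081°, Δλ = -0.00323°.
Converting to metres (1° lat = 111100 m, cos φ = 0.612819): observed ΔN = 90.0 m, observed ΔE = -219.9 m.
Subtracting the expected shift leaves a residual of 90.0 − (134) = -44.0 m north and -219.9 − (-195) = -24.9 m east.
Residual distance = √((-44.0)² + (-24.9)²) = 50.6 m.

51 m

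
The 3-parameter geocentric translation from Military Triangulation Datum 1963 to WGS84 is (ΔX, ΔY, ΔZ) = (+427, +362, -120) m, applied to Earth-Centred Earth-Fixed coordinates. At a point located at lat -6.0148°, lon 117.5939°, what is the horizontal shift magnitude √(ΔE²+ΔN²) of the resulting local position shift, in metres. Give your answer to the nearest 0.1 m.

At φ = -6.0148°, λ = 117.5939°: sin φ = -0.104785, cos φ = 0.994495, sin λ = 0.886253, cos λ = -0.463202.
ΔE = −sin λ·ΔX + cos λ·ΔY = −(0.886253)·(427) + (-0.463202)·(362) = -546.11 m.
ΔN = −sin φ cos λ·ΔX − sin φ sin λ·ΔY + cos φ·ΔZ = −(-0.104785)(-0.463202)(427) − (-0.104785)(0.886253)(362) + (0.994495)(-120) = -106.45 m.
Horizontal magnitude = √(ΔE² + ΔN²) = √((-546.11)² + (-106.45)²) = 556.39 m.

556.4 m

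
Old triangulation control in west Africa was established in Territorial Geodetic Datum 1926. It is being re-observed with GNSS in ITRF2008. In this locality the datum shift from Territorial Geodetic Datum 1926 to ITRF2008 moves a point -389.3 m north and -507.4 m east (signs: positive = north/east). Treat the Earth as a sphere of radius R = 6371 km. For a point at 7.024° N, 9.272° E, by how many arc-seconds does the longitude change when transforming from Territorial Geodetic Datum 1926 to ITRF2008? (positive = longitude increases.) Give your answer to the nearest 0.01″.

Δλ = -16.55″

At latitude 7.024°, cos φ = 0.992495.
One radian of longitude at latitude φ spans R cos φ, so Δλ = ΔE / (R cos φ) = -507.4 / (6371000 × 0.992495) = -8.0244e-05 rad = -16.552″.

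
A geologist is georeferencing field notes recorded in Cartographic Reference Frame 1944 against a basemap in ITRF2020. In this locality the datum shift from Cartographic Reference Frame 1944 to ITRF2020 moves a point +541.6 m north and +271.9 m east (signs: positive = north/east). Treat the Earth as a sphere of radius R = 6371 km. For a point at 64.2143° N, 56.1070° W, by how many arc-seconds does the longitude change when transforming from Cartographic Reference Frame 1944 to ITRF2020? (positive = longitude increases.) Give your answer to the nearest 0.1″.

At latitude 64.2143°, cos φ = 0.435006.
One radian of longitude at latitude φ spans R cos φ, so Δλ = ΔE / (R cos φ) = 271.9 / (6371000 × 0.435006) = 9.8108e-05 rad = 20.236″.

Δλ = 20.2″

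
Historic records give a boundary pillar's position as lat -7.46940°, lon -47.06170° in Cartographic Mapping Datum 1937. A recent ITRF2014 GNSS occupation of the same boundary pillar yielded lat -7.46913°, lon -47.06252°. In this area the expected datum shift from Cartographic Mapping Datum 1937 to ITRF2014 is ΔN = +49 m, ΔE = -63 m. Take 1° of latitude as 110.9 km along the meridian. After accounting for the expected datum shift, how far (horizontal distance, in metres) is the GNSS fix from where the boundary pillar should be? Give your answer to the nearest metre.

33 m

Observed coordinate differences: Δφ = +0.00027°, Δλ = -0.00082°.
Converting to metres (1° lat = 110900 m, cos φ = 0.991514): observed ΔN = 29.9 m, observed ΔE = -90.2 m.
Subtracting the expected shift leaves a residual of 29.9 − (49) = -19.1 m north and -90.2 − (-63) = -27.2 m east.
Residual distance = √((-19.1)² + (-27.2)²) = 33.2 m.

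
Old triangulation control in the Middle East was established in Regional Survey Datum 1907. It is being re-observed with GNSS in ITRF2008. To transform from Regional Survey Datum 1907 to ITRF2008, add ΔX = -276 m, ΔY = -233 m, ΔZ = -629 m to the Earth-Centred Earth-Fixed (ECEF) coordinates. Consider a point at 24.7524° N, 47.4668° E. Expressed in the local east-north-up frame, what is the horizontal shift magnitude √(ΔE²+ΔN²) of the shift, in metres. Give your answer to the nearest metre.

At φ = 24.7524°, λ = 47.4668°: sin φ = 0.418698, cos φ = 0.908126, sin λ = 0.736886, cos λ = 0.676017.
ΔE = −sin λ·ΔX + cos λ·ΔY = −(0.736886)·(-276) + (0.676017)·(-233) = 45.87 m.
ΔN = −sin φ cos λ·ΔX − sin φ sin λ·ΔY + cos φ·ΔZ = −(0.418698)(0.676017)(-276) − (0.418698)(0.736886)(-233) + (0.908126)(-629) = -421.20 m.
Horizontal magnitude = √(ΔE² + ΔN²) = √(45.87² + (-421.20)²) = 423.69 m.

424 m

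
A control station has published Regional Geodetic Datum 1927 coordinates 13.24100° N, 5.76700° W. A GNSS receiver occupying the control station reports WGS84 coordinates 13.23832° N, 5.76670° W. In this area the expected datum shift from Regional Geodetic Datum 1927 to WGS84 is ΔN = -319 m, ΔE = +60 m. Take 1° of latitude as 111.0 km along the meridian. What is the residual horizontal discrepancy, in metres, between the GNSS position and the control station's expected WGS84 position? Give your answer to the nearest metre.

Observed coordinate differences: Δφ = -0.00268°, Δλ = +0.00030°.
Converting to metres (1° lat = 111000 m, cos φ = 0.973415): observed ΔN = -297.5 m, observed ΔE = 32.4 m.
Subtracting the expected shift leaves a residual of -297.5 − (-319) = 21.5 m north and 32.4 − (60) = -27.6 m east.
Residual distance = √(21.5² + (-27.6)²) = 35.0 m.

35 m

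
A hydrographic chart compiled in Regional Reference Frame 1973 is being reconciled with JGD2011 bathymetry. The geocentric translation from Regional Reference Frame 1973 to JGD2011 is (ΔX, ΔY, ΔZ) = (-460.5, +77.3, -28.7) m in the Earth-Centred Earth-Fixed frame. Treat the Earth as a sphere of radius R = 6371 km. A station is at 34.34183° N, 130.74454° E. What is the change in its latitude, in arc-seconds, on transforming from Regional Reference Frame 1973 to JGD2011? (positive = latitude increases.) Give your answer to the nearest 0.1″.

Δφ = -7.3″

sin φ = 0.564129, cos φ = 0.825687, sin λ = 0.757627, cos λ = -0.652688.
North component: ΔN = −sin φ cos λ·ΔX − sin φ sin λ·ΔY + cos φ·ΔZ = −(0.564129)(-0.652688)(-460.5) − (0.564129)(0.757627)(77.3) + (0.825687)(-28.7) = -226.29 m.
1° of latitude spans πR/180 = 111195 m, so Δφ = -226.29 / 111195 × 3600 = -7.326″.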